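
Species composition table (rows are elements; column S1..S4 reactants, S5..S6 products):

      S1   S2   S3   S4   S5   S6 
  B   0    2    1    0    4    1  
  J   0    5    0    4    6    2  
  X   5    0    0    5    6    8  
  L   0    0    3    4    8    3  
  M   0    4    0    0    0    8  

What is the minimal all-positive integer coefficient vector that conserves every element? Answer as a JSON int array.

B: 3·0+2·2+5·1+1·0 = 9 | 2·4+1·1 = 9
J: 3·0+2·5+5·0+1·4 = 14 | 2·6+1·2 = 14
X: 3·5+2·0+5·0+1·5 = 20 | 2·6+1·8 = 20
L: 3·0+2·0+5·3+1·4 = 19 | 2·8+1·3 = 19
M: 3·0+2·4+5·0+1·0 = 8 | 2·0+1·8 = 8
gcd(3,2,5,1,2,1) = 1

Coefficients: [3, 2, 5, 1, 2, 1]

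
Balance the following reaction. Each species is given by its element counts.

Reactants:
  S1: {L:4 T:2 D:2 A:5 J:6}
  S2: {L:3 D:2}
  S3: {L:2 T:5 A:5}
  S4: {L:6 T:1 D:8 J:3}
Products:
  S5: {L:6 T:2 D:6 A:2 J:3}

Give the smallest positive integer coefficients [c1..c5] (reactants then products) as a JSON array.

L: 1·4+2·3+1·2+3·6 = 30 | 5·6 = 30
T: 1·2+2·0+1·5+3·1 = 10 | 5·2 = 10
D: 1·2+2·2+1·0+3·8 = 30 | 5·6 = 30
A: 1·5+2·0+1·5+3·0 = 10 | 5·2 = 10
J: 1·6+2·0+1·0+3·3 = 15 | 5·3 = 15
gcd(1,2,1,3,5) = 1

Coefficients: [1, 2, 1, 3, 5]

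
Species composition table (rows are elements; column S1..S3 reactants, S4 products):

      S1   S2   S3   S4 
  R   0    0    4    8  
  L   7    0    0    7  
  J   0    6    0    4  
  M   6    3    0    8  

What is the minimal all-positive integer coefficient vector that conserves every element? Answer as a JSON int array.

Coefficients: [3, 2, 6, 3]

R: 3·0+2·0+6·4 = 24 | 3·8 = 24
L: 3·7+2·0+6·0 = 21 | 3·7 = 21
J: 3·0+2·6+6·0 = 12 | 3·4 = 12
M: 3·6+2·3+6·0 = 24 | 3·8 = 24
gcd(3,2,6,3) = 1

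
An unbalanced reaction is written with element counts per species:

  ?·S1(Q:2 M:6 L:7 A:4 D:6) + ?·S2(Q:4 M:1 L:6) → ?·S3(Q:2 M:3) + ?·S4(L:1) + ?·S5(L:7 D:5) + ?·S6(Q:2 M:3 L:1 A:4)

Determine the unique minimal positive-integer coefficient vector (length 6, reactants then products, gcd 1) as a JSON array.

Q: 5·2+3·4 = 22 | 6·2+6·0+6·0+5·2 = 22
M: 5·6+3·1 = 33 | 6·3+6·0+6·0+5·3 = 33
L: 5·7+3·6 = 53 | 6·0+6·1+6·7+5·1 = 53
A: 5·4+3·0 = 20 | 6·0+6·0+6·0+5·4 = 20
D: 5·6+3·0 = 30 | 6·0+6·0+6·5+5·0 = 30
gcd(5,3,6,6,6,5) = 1

Coefficients: [5, 3, 6, 6, 6, 5]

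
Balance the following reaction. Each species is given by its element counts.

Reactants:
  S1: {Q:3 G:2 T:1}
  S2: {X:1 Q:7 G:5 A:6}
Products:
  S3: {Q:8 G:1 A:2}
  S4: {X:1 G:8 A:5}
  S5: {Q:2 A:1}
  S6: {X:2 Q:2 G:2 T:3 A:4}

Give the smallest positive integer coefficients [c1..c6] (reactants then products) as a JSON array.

X: 3·0+5·1 = 5 | 5·0+3·1+1·0+1·2 = 5
Q: 3·3+5·7 = 44 | 5·8+3·0+1·2+1·2 = 44
G: 3·2+5·5 = 31 | 5·1+3·8+1·0+1·2 = 31
T: 3·1+5·0 = 3 | 5·0+3·0+1·0+1·3 = 3
A: 3·0+5·6 = 30 | 5·2+3·5+1·1+1·4 = 30
gcd(3,5,5,3,1,1) = 1

Coefficients: [3, 5, 5, 3, 1, 1]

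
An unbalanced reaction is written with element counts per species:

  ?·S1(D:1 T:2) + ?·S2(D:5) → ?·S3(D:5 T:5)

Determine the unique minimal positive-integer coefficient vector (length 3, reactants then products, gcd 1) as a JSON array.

D: 5·1+1·5 = 10 | 2·5 = 10
T: 5·2+1·0 = 10 | 2·5 = 10
gcd(5,1,2) = 1

Coefficients: [5, 1, 2]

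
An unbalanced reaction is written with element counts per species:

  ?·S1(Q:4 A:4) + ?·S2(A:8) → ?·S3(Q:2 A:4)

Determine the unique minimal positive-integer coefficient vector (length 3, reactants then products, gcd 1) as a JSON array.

Q: 2·4+1·0 = 8 | 4·2 = 8
A: 2·4+1·8 = 16 | 4·4 = 16
gcd(2,1,4) = 1

Coefficients: [2, 1, 4]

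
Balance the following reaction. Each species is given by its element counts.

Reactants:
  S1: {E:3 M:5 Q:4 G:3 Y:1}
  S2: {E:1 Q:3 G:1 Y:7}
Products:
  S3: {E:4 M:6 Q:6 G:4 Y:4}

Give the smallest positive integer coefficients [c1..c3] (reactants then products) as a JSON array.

E: 6·3+2·1 = 20 | 5·4 = 20
M: 6·5+2·0 = 30 | 5·6 = 30
Q: 6·4+2·3 = 30 | 5·6 = 30
G: 6·3+2·1 = 20 | 5·4 = 20
Y: 6·1+2·7 = 20 | 5·4 = 20
gcd(6,2,5) = 1

Coefficients: [6, 2, 5]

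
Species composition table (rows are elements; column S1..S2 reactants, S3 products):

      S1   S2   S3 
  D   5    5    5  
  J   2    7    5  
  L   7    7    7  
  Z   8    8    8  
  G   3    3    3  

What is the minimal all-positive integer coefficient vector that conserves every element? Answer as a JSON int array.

Coefficients: [2, 3, 5]

D: 2·5+3·5 = 25 | 5·5 = 25
J: 2·2+3·7 = 25 | 5·5 = 25
L: 2·7+3·7 = 35 | 5·7 = 35
Z: 2·8+3·8 = 40 | 5·8 = 40
G: 2·3+3·3 = 15 | 5·3 = 15
gcd(2,3,5) = 1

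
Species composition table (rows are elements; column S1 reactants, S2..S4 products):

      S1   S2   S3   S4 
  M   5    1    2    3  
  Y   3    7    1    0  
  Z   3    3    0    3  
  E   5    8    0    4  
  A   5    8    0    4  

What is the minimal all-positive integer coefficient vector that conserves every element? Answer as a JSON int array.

Coefficients: [4, 1, 5, 3]

M: 4·5 = 20 | 1·1+5·2+3·3 = 20
Y: 4·3 = 12 | 1·7+5·1+3·0 = 12
Z: 4·3 = 12 | 1·3+5·0+3·3 = 12
E: 4·5 = 20 | 1·8+5·0+3·4 = 20
A: 4·5 = 20 | 1·8+5·0+3·4 = 20
gcd(4,1,5,3) = 1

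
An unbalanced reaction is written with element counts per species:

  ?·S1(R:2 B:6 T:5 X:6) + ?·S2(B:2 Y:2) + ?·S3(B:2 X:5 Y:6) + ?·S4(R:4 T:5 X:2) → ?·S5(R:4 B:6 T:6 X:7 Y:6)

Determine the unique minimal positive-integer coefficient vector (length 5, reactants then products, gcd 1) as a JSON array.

Coefficients: [2, 6, 3, 4, 5]

R: 2·2+6·0+3·0+4·4 = 20 | 5·4 = 20
B: 2·6+6·2+3·2+4·0 = 30 | 5·6 = 30
T: 2·5+6·0+3·0+4·5 = 30 | 5·6 = 30
X: 2·6+6·0+3·5+4·2 = 35 | 5·7 = 35
Y: 2·0+6·2+3·6+4·0 = 30 | 5·6 = 30
gcd(2,6,3,4,5) = 1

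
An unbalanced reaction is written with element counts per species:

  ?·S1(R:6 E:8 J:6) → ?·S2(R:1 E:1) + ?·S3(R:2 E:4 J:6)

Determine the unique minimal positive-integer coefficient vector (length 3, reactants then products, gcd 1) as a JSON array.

Coefficients: [1, 4, 1]

R: 1·6 = 6 | 4·1+1·2 = 6
E: 1·8 = 8 | 4·1+1·4 = 8
J: 1·6 = 6 | 4·0+1·6 = 6
gcd(1,4,1) = 1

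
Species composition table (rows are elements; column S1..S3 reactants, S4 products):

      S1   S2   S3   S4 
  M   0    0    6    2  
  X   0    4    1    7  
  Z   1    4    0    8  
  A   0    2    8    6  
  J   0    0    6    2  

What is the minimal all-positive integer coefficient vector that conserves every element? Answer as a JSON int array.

M: 4·0+5·0+1·6 = 6 | 3·2 = 6
X: 4·0+5·4+1·1 = 21 | 3·7 = 21
Z: 4·1+5·4+1·0 = 24 | 3·8 = 24
A: 4·0+5·2+1·8 = 18 | 3·6 = 18
J: 4·0+5·0+1·6 = 6 | 3·2 = 6
gcd(4,5,1,3) = 1

Coefficients: [4, 5, 1, 3]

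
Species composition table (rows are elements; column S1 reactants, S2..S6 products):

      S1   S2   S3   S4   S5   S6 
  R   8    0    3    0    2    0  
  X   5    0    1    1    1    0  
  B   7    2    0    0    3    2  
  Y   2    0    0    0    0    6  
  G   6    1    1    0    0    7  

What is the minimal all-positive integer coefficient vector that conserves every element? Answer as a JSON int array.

R: 3·8 = 24 | 5·0+6·3+6·0+3·2+1·0 = 24
X: 3·5 = 15 | 5·0+6·1+6·1+3·1+1·0 = 15
B: 3·7 = 21 | 5·2+6·0+6·0+3·3+1·2 = 21
Y: 3·2 = 6 | 5·0+6·0+6·0+3·0+1·6 = 6
G: 3·6 = 18 | 5·1+6·1+6·0+3·0+1·7 = 18
gcd(3,5,6,6,3,1) = 1

Coefficients: [3, 5, 6, 6, 3, 1]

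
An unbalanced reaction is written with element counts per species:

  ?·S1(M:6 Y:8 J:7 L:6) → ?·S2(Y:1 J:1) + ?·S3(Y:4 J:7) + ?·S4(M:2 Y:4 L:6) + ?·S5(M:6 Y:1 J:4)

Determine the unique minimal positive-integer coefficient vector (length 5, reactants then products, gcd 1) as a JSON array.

Coefficients: [3, 6, 1, 3, 2]

M: 3·6 = 18 | 6·0+1·0+3·2+2·6 = 18
Y: 3·8 = 24 | 6·1+1·4+3·4+2·1 = 24
J: 3·7 = 21 | 6·1+1·7+3·0+2·4 = 21
L: 3·6 = 18 | 6·0+1·0+3·6+2·0 = 18
gcd(3,6,1,3,2) = 1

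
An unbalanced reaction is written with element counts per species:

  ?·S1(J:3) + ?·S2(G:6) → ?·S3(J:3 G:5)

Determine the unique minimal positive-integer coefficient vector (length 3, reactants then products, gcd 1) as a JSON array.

J: 6·3+5·0 = 18 | 6·3 = 18
G: 6·0+5·6 = 30 | 6·5 = 30
gcd(6,5,6) = 1

Coefficients: [6, 5, 6]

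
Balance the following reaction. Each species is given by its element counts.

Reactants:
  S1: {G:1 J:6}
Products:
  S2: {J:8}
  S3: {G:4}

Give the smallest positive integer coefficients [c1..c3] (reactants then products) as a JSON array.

Coefficients: [4, 3, 1]

G: 4·1 = 4 | 3·0+1·4 = 4
J: 4·6 = 24 | 3·8+1·0 = 24
gcd(4,3,1) = 1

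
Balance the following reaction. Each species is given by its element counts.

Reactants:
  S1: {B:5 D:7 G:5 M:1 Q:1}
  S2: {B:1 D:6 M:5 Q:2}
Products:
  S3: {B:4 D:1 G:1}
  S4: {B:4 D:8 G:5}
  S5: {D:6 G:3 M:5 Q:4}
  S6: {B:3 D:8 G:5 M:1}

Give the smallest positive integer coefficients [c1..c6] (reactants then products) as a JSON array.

B: 6·5+1·1 = 31 | 4·4+3·4+2·0+1·3 = 31
D: 6·7+1·6 = 48 | 4·1+3·8+2·6+1·8 = 48
G: 6·5+1·0 = 30 | 4·1+3·5+2·3+1·5 = 30
M: 6·1+1·5 = 11 | 4·0+3·0+2·5+1·1 = 11
Q: 6·1+1·2 = 8 | 4·0+3·0+2·4+1·0 = 8
gcd(6,1,4,3,2,1) = 1

Coefficients: [6, 1, 4, 3, 2, 1]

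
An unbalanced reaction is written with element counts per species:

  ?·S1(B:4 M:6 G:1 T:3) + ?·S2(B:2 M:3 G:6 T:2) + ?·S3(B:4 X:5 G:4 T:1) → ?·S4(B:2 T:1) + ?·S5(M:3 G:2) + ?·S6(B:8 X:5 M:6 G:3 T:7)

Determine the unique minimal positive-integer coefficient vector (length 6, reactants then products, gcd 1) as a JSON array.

Coefficients: [3, 1, 1, 5, 5, 1]

B: 3·4+1·2+1·4 = 18 | 5·2+5·0+1·8 = 18
X: 3·0+1·0+1·5 = 5 | 5·0+5·0+1·5 = 5
M: 3·6+1·3+1·0 = 21 | 5·0+5·3+1·6 = 21
G: 3·1+1·6+1·4 = 13 | 5·0+5·2+1·3 = 13
T: 3·3+1·2+1·1 = 12 | 5·1+5·0+1·7 = 12
gcd(3,1,1,5,5,1) = 1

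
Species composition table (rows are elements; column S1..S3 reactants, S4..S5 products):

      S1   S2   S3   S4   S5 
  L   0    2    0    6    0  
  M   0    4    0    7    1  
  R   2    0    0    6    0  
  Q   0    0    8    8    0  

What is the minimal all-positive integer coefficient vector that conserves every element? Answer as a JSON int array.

Coefficients: [3, 3, 1, 1, 5]

L: 3·0+3·2+1·0 = 6 | 1·6+5·0 = 6
M: 3·0+3·4+1·0 = 12 | 1·7+5·1 = 12
R: 3·2+3·0+1·0 = 6 | 1·6+5·0 = 6
Q: 3·0+3·0+1·8 = 8 | 1·8+5·0 = 8
gcd(3,3,1,1,5) = 1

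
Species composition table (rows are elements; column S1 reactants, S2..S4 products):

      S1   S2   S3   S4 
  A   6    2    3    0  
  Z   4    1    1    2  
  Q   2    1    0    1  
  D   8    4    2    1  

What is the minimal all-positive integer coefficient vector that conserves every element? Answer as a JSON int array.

Coefficients: [5, 6, 6, 4]

A: 5·6 = 30 | 6·2+6·3+4·0 = 30
Z: 5·4 = 20 | 6·1+6·1+4·2 = 20
Q: 5·2 = 10 | 6·1+6·0+4·1 = 10
D: 5·8 = 40 | 6·4+6·2+4·1 = 40
gcd(5,6,6,4) = 1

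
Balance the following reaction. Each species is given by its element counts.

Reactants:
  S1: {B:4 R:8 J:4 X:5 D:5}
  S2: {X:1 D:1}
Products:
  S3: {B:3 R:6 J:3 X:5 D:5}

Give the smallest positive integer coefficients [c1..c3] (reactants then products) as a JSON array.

B: 3·4+5·0 = 12 | 4·3 = 12
R: 3·8+5·0 = 24 | 4·6 = 24
J: 3·4+5·0 = 12 | 4·3 = 12
X: 3·5+5·1 = 20 | 4·5 = 20
D: 3·5+5·1 = 20 | 4·5 = 20
gcd(3,5,4) = 1

Coefficients: [3, 5, 4]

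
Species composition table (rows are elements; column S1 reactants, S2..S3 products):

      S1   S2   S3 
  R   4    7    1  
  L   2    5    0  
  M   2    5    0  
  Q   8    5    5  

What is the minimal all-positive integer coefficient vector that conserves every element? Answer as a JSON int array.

R: 5·4 = 20 | 2·7+6·1 = 20
L: 5·2 = 10 | 2·5+6·0 = 10
M: 5·2 = 10 | 2·5+6·0 = 10
Q: 5·8 = 40 | 2·5+6·5 = 40
gcd(5,2,6) = 1

Coefficients: [5, 2, 6]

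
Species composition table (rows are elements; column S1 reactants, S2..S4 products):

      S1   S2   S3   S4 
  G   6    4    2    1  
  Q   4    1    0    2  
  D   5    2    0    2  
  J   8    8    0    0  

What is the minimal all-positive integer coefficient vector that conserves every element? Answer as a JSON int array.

Coefficients: [4, 4, 1, 6]

G: 4·6 = 24 | 4·4+1·2+6·1 = 24
Q: 4·4 = 16 | 4·1+1·0+6·2 = 16
D: 4·5 = 20 | 4·2+1·0+6·2 = 20
J: 4·8 = 32 | 4·8+1·0+6·0 = 32
gcd(4,4,1,6) = 1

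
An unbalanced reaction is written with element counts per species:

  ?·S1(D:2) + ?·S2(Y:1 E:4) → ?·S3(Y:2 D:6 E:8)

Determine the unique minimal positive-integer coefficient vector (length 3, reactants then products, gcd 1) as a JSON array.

Y: 3·0+2·1 = 2 | 1·2 = 2
D: 3·2+2·0 = 6 | 1·6 = 6
E: 3·0+2·4 = 8 | 1·8 = 8
gcd(3,2,1) = 1

Coefficients: [3, 2, 1]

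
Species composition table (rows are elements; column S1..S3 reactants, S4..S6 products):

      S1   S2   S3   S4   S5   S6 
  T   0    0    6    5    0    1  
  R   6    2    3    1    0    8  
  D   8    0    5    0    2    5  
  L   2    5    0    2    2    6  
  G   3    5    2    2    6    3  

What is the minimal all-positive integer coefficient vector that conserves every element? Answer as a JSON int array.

T: 1·0+6·0+3·6 = 18 | 3·5+4·0+3·1 = 18
R: 1·6+6·2+3·3 = 27 | 3·1+4·0+3·8 = 27
D: 1·8+6·0+3·5 = 23 | 3·0+4·2+3·5 = 23
L: 1·2+6·5+3·0 = 32 | 3·2+4·2+3·6 = 32
G: 1·3+6·5+3·2 = 39 | 3·2+4·6+3·3 = 39
gcd(1,6,3,3,4,3) = 1

Coefficients: [1, 6, 3, 3, 4, 3]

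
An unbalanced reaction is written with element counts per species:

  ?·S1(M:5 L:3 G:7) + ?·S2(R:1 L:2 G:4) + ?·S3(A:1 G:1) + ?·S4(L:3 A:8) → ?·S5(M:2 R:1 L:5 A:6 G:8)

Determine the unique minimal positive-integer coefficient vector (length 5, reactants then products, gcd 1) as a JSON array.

M: 2·5+5·0+6·0+3·0 = 10 | 5·2 = 10
R: 2·0+5·1+6·0+3·0 = 5 | 5·1 = 5
L: 2·3+5·2+6·0+3·3 = 25 | 5·5 = 25
A: 2·0+5·0+6·1+3·8 = 30 | 5·6 = 30
G: 2·7+5·4+6·1+3·0 = 40 | 5·8 = 40
gcd(2,5,6,3,5) = 1

Coefficients: [2, 5, 6, 3, 5]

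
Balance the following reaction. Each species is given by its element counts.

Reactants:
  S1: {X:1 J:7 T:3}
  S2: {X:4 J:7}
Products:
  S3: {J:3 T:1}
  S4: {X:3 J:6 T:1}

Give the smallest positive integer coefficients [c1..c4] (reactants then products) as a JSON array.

Coefficients: [3, 3, 4, 5]

X: 3·1+3·4 = 15 | 4·0+5·3 = 15
J: 3·7+3·7 = 42 | 4·3+5·6 = 42
T: 3·3+3·0 = 9 | 4·1+5·1 = 9
gcd(3,3,4,5) = 1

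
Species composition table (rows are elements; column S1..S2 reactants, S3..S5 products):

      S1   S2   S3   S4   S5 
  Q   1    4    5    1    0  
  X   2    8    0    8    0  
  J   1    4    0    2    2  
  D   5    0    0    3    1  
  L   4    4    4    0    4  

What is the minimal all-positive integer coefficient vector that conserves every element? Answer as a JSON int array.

Q: 4·1+4·4 = 20 | 3·5+5·1+5·0 = 20
X: 4·2+4·8 = 40 | 3·0+5·8+5·0 = 40
J: 4·1+4·4 = 20 | 3·0+5·2+5·2 = 20
D: 4·5+4·0 = 20 | 3·0+5·3+5·1 = 20
L: 4·4+4·4 = 32 | 3·4+5·0+5·4 = 32
gcd(4,4,3,5,5) = 1

Coefficients: [4, 4, 3, 5, 5]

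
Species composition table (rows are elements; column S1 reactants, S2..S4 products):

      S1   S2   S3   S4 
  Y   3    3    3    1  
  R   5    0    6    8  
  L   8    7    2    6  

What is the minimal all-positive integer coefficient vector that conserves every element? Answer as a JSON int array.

Coefficients: [6, 4, 1, 3]

Y: 6·3 = 18 | 4·3+1·3+3·1 = 18
R: 6·5 = 30 | 4·0+1·6+3·8 = 30
L: 6·8 = 48 | 4·7+1·2+3·6 = 48
gcd(6,4,1,3) = 1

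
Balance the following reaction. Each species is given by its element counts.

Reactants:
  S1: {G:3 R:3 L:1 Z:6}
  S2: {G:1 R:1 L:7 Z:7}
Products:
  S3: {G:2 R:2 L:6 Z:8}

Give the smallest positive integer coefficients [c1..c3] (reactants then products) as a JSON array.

G: 2·3+4·1 = 10 | 5·2 = 10
R: 2·3+4·1 = 10 | 5·2 = 10
L: 2·1+4·7 = 30 | 5·6 = 30
Z: 2·6+4·7 = 40 | 5·8 = 40
gcd(2,4,5) = 1

Coefficients: [2, 4, 5]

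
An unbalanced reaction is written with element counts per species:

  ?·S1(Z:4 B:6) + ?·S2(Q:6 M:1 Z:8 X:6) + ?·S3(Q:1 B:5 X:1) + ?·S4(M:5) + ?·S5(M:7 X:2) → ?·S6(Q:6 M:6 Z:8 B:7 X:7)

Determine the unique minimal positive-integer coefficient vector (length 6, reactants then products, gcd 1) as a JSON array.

Q: 2·0+5·6+6·1+2·0+3·0 = 36 | 6·6 = 36
M: 2·0+5·1+6·0+2·5+3·7 = 36 | 6·6 = 36
Z: 2·4+5·8+6·0+2·0+3·0 = 48 | 6·8 = 48
B: 2·6+5·0+6·5+2·0+3·0 = 42 | 6·7 = 42
X: 2·0+5·6+6·1+2·0+3·2 = 42 | 6·7 = 42
gcd(2,5,6,2,3,6) = 1

Coefficients: [2, 5, 6, 2, 3, 6]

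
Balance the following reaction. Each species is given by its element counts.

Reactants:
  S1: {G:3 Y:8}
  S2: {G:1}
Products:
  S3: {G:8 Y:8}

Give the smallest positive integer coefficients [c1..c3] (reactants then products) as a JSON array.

Coefficients: [1, 5, 1]

G: 1·3+5·1 = 8 | 1·8 = 8
Y: 1·8+5·0 = 8 | 1·8 = 8
gcd(1,5,1) = 1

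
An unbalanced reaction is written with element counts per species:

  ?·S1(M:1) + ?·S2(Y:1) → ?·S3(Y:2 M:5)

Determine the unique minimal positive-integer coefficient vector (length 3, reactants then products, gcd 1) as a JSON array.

Y: 5·0+2·1 = 2 | 1·2 = 2
M: 5·1+2·0 = 5 | 1·5 = 5
gcd(5,2,1) = 1

Coefficients: [5, 2, 1]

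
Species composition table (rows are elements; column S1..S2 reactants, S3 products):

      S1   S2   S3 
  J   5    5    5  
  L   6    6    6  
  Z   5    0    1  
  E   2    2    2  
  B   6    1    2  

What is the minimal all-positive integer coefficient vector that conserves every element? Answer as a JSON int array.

J: 1·5+4·5 = 25 | 5·5 = 25
L: 1·6+4·6 = 30 | 5·6 = 30
Z: 1·5+4·0 = 5 | 5·1 = 5
E: 1·2+4·2 = 10 | 5·2 = 10
B: 1·6+4·1 = 10 | 5·2 = 10
gcd(1,4,5) = 1

Coefficients: [1, 4, 5]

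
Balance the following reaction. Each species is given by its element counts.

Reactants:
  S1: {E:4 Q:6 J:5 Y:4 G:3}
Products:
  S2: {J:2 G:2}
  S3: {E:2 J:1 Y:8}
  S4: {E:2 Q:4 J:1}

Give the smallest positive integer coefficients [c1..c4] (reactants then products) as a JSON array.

E: 2·4 = 8 | 3·0+1·2+3·2 = 8
Q: 2·6 = 12 | 3·0+1·0+3·4 = 12
J: 2·5 = 10 | 3·2+1·1+3·1 = 10
Y: 2·4 = 8 | 3·0+1·8+3·0 = 8
G: 2·3 = 6 | 3·2+1·0+3·0 = 6
gcd(2,3,1,3) = 1

Coefficients: [2, 3, 1, 3]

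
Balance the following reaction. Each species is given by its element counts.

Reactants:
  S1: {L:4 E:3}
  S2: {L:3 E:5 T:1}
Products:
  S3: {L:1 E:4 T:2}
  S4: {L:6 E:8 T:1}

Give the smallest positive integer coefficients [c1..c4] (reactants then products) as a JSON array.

Coefficients: [1, 5, 1, 3]

L: 1·4+5·3 = 19 | 1·1+3·6 = 19
E: 1·3+5·5 = 28 | 1·4+3·8 = 28
T: 1·0+5·1 = 5 | 1·2+3·1 = 5
gcd(1,5,1,3) = 1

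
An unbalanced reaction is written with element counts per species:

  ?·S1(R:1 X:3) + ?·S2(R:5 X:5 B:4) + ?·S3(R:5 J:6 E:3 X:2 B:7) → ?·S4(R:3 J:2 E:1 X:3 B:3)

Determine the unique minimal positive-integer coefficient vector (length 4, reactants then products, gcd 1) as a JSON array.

R: 3·1+1·5+2·5 = 18 | 6·3 = 18
J: 3·0+1·0+2·6 = 12 | 6·2 = 12
E: 3·0+1·0+2·3 = 6 | 6·1 = 6
X: 3·3+1·5+2·2 = 18 | 6·3 = 18
B: 3·0+1·4+2·7 = 18 | 6·3 = 18
gcd(3,1,2,6) = 1

Coefficients: [3, 1, 2, 6]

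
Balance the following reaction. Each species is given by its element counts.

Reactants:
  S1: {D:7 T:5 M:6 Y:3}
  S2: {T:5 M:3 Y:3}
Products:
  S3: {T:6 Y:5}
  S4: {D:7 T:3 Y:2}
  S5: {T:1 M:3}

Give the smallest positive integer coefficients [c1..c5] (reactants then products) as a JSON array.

Coefficients: [1, 3, 2, 1, 5]

D: 1·7+3·0 = 7 | 2·0+1·7+5·0 = 7
T: 1·5+3·5 = 20 | 2·6+1·3+5·1 = 20
M: 1·6+3·3 = 15 | 2·0+1·0+5·3 = 15
Y: 1·3+3·3 = 12 | 2·5+1·2+5·0 = 12
gcd(1,3,2,1,5) = 1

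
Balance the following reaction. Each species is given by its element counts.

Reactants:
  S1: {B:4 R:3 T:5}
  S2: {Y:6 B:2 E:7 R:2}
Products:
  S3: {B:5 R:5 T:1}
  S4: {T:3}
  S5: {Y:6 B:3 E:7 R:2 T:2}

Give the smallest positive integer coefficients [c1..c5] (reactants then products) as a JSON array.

Y: 5·0+5·6 = 30 | 3·0+4·0+5·6 = 30
B: 5·4+5·2 = 30 | 3·5+4·0+5·3 = 30
E: 5·0+5·7 = 35 | 3·0+4·0+5·7 = 35
R: 5·3+5·2 = 25 | 3·5+4·0+5·2 = 25
T: 5·5+5·0 = 25 | 3·1+4·3+5·2 = 25
gcd(5,5,3,4,5) = 1

Coefficients: [5, 5, 3, 4, 5]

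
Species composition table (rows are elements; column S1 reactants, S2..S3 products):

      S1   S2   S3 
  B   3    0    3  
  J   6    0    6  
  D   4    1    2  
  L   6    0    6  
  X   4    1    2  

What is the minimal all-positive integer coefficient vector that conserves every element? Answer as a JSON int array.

B: 1·3 = 3 | 2·0+1·3 = 3
J: 1·6 = 6 | 2·0+1·6 = 6
D: 1·4 = 4 | 2·1+1·2 = 4
L: 1·6 = 6 | 2·0+1·6 = 6
X: 1·4 = 4 | 2·1+1·2 = 4
gcd(1,2,1) = 1

Coefficients: [1, 2, 1]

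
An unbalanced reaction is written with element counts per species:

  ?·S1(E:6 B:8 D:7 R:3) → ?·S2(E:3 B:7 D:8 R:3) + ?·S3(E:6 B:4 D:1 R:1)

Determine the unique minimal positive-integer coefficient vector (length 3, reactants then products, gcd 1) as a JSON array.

Coefficients: [5, 4, 3]

E: 5·6 = 30 | 4·3+3·6 = 30
B: 5·8 = 40 | 4·7+3·4 = 40
D: 5·7 = 35 | 4·8+3·1 = 35
R: 5·3 = 15 | 4·3+3·1 = 15
gcd(5,4,3) = 1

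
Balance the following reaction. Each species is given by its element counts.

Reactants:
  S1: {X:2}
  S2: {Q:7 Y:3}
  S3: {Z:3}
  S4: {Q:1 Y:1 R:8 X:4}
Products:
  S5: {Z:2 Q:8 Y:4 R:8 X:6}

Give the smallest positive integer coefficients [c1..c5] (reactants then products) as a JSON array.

Coefficients: [3, 3, 2, 3, 3]

Z: 3·0+3·0+2·3+3·0 = 6 | 3·2 = 6
Q: 3·0+3·7+2·0+3·1 = 24 | 3·8 = 24
Y: 3·0+3·3+2·0+3·1 = 12 | 3·4 = 12
R: 3·0+3·0+2·0+3·8 = 24 | 3·8 = 24
X: 3·2+3·0+2·0+3·4 = 18 | 3·6 = 18
gcd(3,3,2,3,3) = 1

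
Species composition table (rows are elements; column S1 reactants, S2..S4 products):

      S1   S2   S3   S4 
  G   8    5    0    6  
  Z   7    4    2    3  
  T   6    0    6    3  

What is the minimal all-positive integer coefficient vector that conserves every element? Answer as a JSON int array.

Coefficients: [4, 4, 3, 2]

G: 4·8 = 32 | 4·5+3·0+2·6 = 32
Z: 4·7 = 28 | 4·4+3·2+2·3 = 28
T: 4·6 = 24 | 4·0+3·6+2·3 = 24
gcd(4,4,3,2) = 1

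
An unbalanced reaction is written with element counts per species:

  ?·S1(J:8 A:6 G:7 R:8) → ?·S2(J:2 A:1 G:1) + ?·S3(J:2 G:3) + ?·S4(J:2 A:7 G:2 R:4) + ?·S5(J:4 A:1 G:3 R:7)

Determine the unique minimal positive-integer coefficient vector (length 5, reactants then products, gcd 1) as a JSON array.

Coefficients: [5, 5, 4, 3, 4]

J: 5·8 = 40 | 5·2+4·2+3·2+4·4 = 40
A: 5·6 = 30 | 5·1+4·0+3·7+4·1 = 30
G: 5·7 = 35 | 5·1+4·3+3·2+4·3 = 35
R: 5·8 = 40 | 5·0+4·0+3·4+4·7 = 40
gcd(5,5,4,3,4) = 1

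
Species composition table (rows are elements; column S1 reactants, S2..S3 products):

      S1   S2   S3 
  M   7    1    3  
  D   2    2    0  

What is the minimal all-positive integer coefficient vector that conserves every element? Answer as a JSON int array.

Coefficients: [1, 1, 2]

M: 1·7 = 7 | 1·1+2·3 = 7
D: 1·2 = 2 | 1·2+2·0 = 2
gcd(1,1,2) = 1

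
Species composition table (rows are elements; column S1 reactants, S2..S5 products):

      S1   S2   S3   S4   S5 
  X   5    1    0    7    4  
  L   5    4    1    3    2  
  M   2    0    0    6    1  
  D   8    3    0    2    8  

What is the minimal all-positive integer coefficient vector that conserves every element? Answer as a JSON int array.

Coefficients: [5, 2, 6, 1, 4]

X: 5·5 = 25 | 2·1+6·0+1·7+4·4 = 25
L: 5·5 = 25 | 2·4+6·1+1·3+4·2 = 25
M: 5·2 = 10 | 2·0+6·0+1·6+4·1 = 10
D: 5·8 = 40 | 2·3+6·0+1·2+4·8 = 40
gcd(5,2,6,1,4) = 1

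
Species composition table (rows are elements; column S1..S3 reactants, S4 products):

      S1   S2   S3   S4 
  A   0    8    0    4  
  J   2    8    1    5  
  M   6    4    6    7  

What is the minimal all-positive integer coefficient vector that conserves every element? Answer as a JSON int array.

Coefficients: [1, 3, 4, 6]

A: 1·0+3·8+4·0 = 24 | 6·4 = 24
J: 1·2+3·8+4·1 = 30 | 6·5 = 30
M: 1·6+3·4+4·6 = 42 | 6·7 = 42
gcd(1,3,4,6) = 1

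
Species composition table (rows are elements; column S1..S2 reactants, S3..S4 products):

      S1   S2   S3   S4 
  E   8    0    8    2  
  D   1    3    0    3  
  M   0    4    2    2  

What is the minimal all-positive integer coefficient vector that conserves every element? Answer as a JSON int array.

Coefficients: [3, 3, 2, 4]

E: 3·8+3·0 = 24 | 2·8+4·2 = 24
D: 3·1+3·3 = 12 | 2·0+4·3 = 12
M: 3·0+3·4 = 12 | 2·2+4·2 = 12
gcd(3,3,2,4) = 1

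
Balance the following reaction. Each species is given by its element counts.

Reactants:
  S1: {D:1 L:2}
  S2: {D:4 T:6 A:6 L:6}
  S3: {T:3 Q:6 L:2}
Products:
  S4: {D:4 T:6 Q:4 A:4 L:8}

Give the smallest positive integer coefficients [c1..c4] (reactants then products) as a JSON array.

Coefficients: [4, 2, 2, 3]

D: 4·1+2·4+2·0 = 12 | 3·4 = 12
T: 4·0+2·6+2·3 = 18 | 3·6 = 18
Q: 4·0+2·0+2·6 = 12 | 3·4 = 12
A: 4·0+2·6+2·0 = 12 | 3·4 = 12
L: 4·2+2·6+2·2 = 24 | 3·8 = 24
gcd(4,2,2,3) = 1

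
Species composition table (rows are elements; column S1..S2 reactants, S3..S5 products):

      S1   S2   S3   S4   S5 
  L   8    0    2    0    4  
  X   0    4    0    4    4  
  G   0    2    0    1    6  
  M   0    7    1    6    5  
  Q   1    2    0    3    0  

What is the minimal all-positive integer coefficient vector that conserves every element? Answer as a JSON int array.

L: 2·8+5·0 = 16 | 6·2+4·0+1·4 = 16
X: 2·0+5·4 = 20 | 6·0+4·4+1·4 = 20
G: 2·0+5·2 = 10 | 6·0+4·1+1·6 = 10
M: 2·0+5·7 = 35 | 6·1+4·6+1·5 = 35
Q: 2·1+5·2 = 12 | 6·0+4·3+1·0 = 12
gcd(2,5,6,4,1) = 1

Coefficients: [2, 5, 6, 4, 1]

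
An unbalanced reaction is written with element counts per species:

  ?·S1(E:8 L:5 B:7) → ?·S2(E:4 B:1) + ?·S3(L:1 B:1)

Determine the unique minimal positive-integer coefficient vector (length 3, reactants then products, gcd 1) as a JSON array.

E: 1·8 = 8 | 2·4+5·0 = 8
L: 1·5 = 5 | 2·0+5·1 = 5
B: 1·7 = 7 | 2·1+5·1 = 7
gcd(1,2,5) = 1

Coefficients: [1, 2, 5]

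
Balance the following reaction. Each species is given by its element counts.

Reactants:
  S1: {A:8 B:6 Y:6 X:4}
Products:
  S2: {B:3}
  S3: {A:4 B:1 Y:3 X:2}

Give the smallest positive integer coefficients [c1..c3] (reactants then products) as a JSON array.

A: 3·8 = 24 | 4·0+6·4 = 24
B: 3·6 = 18 | 4·3+6·1 = 18
Y: 3·6 = 18 | 4·0+6·3 = 18
X: 3·4 = 12 | 4·0+6·2 = 12
gcd(3,4,6) = 1

Coefficients: [3, 4, 6]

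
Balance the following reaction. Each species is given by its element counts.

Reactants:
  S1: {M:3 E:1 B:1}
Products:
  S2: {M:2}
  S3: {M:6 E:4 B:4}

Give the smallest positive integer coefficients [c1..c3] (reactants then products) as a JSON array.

Coefficients: [4, 3, 1]

M: 4·3 = 12 | 3·2+1·6 = 12
E: 4·1 = 4 | 3·0+1·4 = 4
B: 4·1 = 4 | 3·0+1·4 = 4
gcd(4,3,1) = 1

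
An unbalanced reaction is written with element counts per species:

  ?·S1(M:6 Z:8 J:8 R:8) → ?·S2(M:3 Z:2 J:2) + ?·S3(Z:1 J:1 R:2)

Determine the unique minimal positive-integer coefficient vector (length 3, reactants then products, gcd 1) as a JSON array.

Coefficients: [1, 2, 4]

M: 1·6 = 6 | 2·3+4·0 = 6
Z: 1·8 = 8 | 2·2+4·1 = 8
J: 1·8 = 8 | 2·2+4·1 = 8
R: 1·8 = 8 | 2·0+4·2 = 8
gcd(1,2,4) = 1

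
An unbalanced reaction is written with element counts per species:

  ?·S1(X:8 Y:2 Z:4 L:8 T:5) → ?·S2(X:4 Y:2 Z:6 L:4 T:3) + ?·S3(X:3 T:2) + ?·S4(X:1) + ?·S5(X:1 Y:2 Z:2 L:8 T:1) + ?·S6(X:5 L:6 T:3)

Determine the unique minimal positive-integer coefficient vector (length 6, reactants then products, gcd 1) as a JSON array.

X: 6·8 = 48 | 3·4+6·3+5·1+3·1+2·5 = 48
Y: 6·2 = 12 | 3·2+6·0+5·0+3·2+2·0 = 12
Z: 6·4 = 24 | 3·6+6·0+5·0+3·2+2·0 = 24
L: 6·8 = 48 | 3·4+6·0+5·0+3·8+2·6 = 48
T: 6·5 = 30 | 3·3+6·2+5·0+3·1+2·3 = 30
gcd(6,3,6,5,3,2) = 1

Coefficients: [6, 3, 6, 5, 3, 2]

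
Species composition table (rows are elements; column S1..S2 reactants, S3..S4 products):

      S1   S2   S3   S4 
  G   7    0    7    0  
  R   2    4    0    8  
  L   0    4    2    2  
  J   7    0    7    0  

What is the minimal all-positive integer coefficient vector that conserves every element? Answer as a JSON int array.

Coefficients: [6, 5, 6, 4]

G: 6·7+5·0 = 42 | 6·7+4·0 = 42
R: 6·2+5·4 = 32 | 6·0+4·8 = 32
L: 6·0+5·4 = 20 | 6·2+4·2 = 20
J: 6·7+5·0 = 42 | 6·7+4·0 = 42
gcd(6,5,6,4) = 1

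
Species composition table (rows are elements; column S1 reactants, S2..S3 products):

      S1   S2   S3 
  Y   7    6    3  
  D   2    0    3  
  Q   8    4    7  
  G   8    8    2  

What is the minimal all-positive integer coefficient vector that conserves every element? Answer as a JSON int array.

Coefficients: [6, 5, 4]

Y: 6·7 = 42 | 5·6+4·3 = 42
D: 6·2 = 12 | 5·0+4·3 = 12
Q: 6·8 = 48 | 5·4+4·7 = 48
G: 6·8 = 48 | 5·8+4·2 = 48
gcd(6,5,4) = 1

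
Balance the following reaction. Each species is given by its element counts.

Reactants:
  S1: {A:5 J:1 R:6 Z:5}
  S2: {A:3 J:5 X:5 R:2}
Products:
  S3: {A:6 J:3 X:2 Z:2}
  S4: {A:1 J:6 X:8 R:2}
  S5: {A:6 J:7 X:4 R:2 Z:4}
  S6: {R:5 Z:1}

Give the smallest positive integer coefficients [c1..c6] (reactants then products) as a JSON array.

A: 4·5+6·3 = 38 | 5·6+2·1+1·6+6·0 = 38
J: 4·1+6·5 = 34 | 5·3+2·6+1·7+6·0 = 34
X: 4·0+6·5 = 30 | 5·2+2·8+1·4+6·0 = 30
R: 4·6+6·2 = 36 | 5·0+2·2+1·2+6·5 = 36
Z: 4·5+6·0 = 20 | 5·2+2·0+1·4+6·1 = 20
gcd(4,6,5,2,1,6) = 1

Coefficients: [4, 6, 5, 2, 1, 6]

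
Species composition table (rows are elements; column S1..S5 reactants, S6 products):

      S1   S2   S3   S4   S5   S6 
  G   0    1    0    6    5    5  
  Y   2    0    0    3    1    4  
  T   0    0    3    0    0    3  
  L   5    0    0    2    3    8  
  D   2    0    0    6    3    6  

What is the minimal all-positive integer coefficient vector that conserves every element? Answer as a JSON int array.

G: 6·0+3·1+5·0+2·6+2·5 = 25 | 5·5 = 25
Y: 6·2+3·0+5·0+2·3+2·1 = 20 | 5·4 = 20
T: 6·0+3·0+5·3+2·0+2·0 = 15 | 5·3 = 15
L: 6·5+3·0+5·0+2·2+2·3 = 40 | 5·8 = 40
D: 6·2+3·0+5·0+2·6+2·3 = 30 | 5·6 = 30
gcd(6,3,5,2,2,5) = 1

Coefficients: [6, 3, 5, 2, 2, 5]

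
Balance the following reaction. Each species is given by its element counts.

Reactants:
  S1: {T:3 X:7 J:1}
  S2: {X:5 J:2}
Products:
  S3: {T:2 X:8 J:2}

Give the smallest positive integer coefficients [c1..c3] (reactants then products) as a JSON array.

T: 2·3+2·0 = 6 | 3·2 = 6
X: 2·7+2·5 = 24 | 3·8 = 24
J: 2·1+2·2 = 6 | 3·2 = 6
gcd(2,2,3) = 1

Coefficients: [2, 2, 3]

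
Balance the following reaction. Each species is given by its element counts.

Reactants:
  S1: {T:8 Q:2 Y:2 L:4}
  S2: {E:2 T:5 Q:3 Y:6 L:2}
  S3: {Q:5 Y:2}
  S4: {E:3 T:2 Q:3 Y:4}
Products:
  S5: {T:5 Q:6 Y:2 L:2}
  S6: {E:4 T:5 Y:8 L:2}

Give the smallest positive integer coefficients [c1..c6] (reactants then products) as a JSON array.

E: 2·0+3·2+1·0+2·3 = 12 | 4·0+3·4 = 12
T: 2·8+3·5+1·0+2·2 = 35 | 4·5+3·5 = 35
Q: 2·2+3·3+1·5+2·3 = 24 | 4·6+3·0 = 24
Y: 2·2+3·6+1·2+2·4 = 32 | 4·2+3·8 = 32
L: 2·4+3·2+1·0+2·0 = 14 | 4·2+3·2 = 14
gcd(2,3,1,2,4,3) = 1

Coefficients: [2, 3, 1, 2, 4, 3]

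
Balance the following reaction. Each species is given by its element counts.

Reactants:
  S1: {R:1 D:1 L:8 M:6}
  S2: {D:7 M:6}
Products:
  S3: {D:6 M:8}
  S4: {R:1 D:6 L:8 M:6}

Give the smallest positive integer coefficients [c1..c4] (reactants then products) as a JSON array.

Coefficients: [2, 4, 3, 2]

R: 2·1+4·0 = 2 | 3·0+2·1 = 2
D: 2·1+4·7 = 30 | 3·6+2·6 = 30
L: 2·8+4·0 = 16 | 3·0+2·8 = 16
M: 2·6+4·6 = 36 | 3·8+2·6 = 36
gcd(2,4,3,2) = 1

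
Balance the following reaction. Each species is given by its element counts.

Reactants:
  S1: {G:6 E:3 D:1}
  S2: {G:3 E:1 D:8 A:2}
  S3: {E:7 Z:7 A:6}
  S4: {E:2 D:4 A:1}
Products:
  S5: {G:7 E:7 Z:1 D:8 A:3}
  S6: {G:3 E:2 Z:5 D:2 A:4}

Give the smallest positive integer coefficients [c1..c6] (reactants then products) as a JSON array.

G: 6·6+5·3+3·0+2·0 = 51 | 6·7+3·3 = 51
E: 6·3+5·1+3·7+2·2 = 48 | 6·7+3·2 = 48
Z: 6·0+5·0+3·7+2·0 = 21 | 6·1+3·5 = 21
D: 6·1+5·8+3·0+2·4 = 54 | 6·8+3·2 = 54
A: 6·0+5·2+3·6+2·1 = 30 | 6·3+3·4 = 30
gcd(6,5,3,2,6,3) = 1

Coefficients: [6, 5, 3, 2, 6, 3]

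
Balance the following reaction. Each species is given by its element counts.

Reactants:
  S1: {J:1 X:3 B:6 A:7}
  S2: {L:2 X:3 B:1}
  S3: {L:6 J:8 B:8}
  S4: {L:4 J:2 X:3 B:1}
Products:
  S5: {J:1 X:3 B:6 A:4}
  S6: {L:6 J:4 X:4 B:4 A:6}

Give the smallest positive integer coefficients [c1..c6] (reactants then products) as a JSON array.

Coefficients: [6, 2, 1, 2, 6, 3]

L: 6·0+2·2+1·6+2·4 = 18 | 6·0+3·6 = 18
J: 6·1+2·0+1·8+2·2 = 18 | 6·1+3·4 = 18
X: 6·3+2·3+1·0+2·3 = 30 | 6·3+3·4 = 30
B: 6·6+2·1+1·8+2·1 = 48 | 6·6+3·4 = 48
A: 6·7+2·0+1·0+2·0 = 42 | 6·4+3·6 = 42
gcd(6,2,1,2,6,3) = 1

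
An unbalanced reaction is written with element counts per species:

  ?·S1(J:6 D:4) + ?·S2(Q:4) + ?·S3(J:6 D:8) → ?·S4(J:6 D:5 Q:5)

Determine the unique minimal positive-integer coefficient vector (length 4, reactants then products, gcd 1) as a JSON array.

J: 3·6+5·0+1·6 = 24 | 4·6 = 24
D: 3·4+5·0+1·8 = 20 | 4·5 = 20
Q: 3·0+5·4+1·0 = 20 | 4·5 = 20
gcd(3,5,1,4) = 1

Coefficients: [3, 5, 1, 4]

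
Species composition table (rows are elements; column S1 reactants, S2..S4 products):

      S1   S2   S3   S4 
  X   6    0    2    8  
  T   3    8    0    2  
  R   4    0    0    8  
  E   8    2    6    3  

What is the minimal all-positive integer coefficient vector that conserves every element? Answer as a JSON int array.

Coefficients: [4, 1, 4, 2]

X: 4·6 = 24 | 1·0+4·2+2·8 = 24
T: 4·3 = 12 | 1·8+4·0+2·2 = 12
R: 4·4 = 16 | 1·0+4·0+2·8 = 16
E: 4·8 = 32 | 1·2+4·6+2·3 = 32
gcd(4,1,4,2) = 1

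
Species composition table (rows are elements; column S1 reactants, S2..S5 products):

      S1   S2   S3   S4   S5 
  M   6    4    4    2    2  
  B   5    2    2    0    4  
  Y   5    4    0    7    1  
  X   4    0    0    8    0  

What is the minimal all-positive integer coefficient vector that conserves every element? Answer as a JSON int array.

M: 6·6 = 36 | 1·4+4·4+3·2+5·2 = 36
B: 6·5 = 30 | 1·2+4·2+3·0+5·4 = 30
Y: 6·5 = 30 | 1·4+4·0+3·7+5·1 = 30
X: 6·4 = 24 | 1·0+4·0+3·8+5·0 = 24
gcd(6,1,4,3,5) = 1

Coefficients: [6, 1, 4, 3, 5]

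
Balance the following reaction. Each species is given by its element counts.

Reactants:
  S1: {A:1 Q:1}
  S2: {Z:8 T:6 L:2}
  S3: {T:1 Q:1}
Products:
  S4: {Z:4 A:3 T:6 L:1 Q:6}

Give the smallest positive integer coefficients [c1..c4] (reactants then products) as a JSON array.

Coefficients: [6, 1, 6, 2]

Z: 6·0+1·8+6·0 = 8 | 2·4 = 8
A: 6·1+1·0+6·0 = 6 | 2·3 = 6
T: 6·0+1·6+6·1 = 12 | 2·6 = 12
L: 6·0+1·2+6·0 = 2 | 2·1 = 2
Q: 6·1+1·0+6·1 = 12 | 2·6 = 12
gcd(6,1,6,2) = 1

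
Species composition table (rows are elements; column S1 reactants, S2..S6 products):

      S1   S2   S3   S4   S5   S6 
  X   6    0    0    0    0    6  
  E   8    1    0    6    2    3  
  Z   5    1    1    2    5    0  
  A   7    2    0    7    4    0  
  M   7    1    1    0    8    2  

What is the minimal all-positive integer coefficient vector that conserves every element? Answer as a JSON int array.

Coefficients: [5, 3, 6, 3, 2, 5]

X: 5·6 = 30 | 3·0+6·0+3·0+2·0+5·6 = 30
E: 5·8 = 40 | 3·1+6·0+3·6+2·2+5·3 = 40
Z: 5·5 = 25 | 3·1+6·1+3·2+2·5+5·0 = 25
A: 5·7 = 35 | 3·2+6·0+3·7+2·4+5·0 = 35
M: 5·7 = 35 | 3·1+6·1+3·0+2·8+5·2 = 35
gcd(5,3,6,3,2,5) = 1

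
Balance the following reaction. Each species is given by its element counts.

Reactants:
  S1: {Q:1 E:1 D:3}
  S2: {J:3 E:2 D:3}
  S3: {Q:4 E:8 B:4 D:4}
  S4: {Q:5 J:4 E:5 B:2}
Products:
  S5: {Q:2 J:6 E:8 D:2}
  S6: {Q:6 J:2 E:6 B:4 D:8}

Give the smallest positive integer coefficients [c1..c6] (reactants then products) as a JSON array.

Coefficients: [6, 6, 3, 4, 4, 5]

Q: 6·1+6·0+3·4+4·5 = 38 | 4·2+5·6 = 38
J: 6·0+6·3+3·0+4·4 = 34 | 4·6+5·2 = 34
E: 6·1+6·2+3·8+4·5 = 62 | 4·8+5·6 = 62
B: 6·0+6·0+3·4+4·2 = 20 | 4·0+5·4 = 20
D: 6·3+6·3+3·4+4·0 = 48 | 4·2+5·8 = 48
gcd(6,6,3,4,4,5) = 1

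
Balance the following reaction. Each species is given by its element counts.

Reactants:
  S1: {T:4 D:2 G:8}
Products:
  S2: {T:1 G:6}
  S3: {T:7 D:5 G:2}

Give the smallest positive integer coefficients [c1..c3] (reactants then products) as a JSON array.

T: 5·4 = 20 | 6·1+2·7 = 20
D: 5·2 = 10 | 6·0+2·5 = 10
G: 5·8 = 40 | 6·6+2·2 = 40
gcd(5,6,2) = 1

Coefficients: [5, 6, 2]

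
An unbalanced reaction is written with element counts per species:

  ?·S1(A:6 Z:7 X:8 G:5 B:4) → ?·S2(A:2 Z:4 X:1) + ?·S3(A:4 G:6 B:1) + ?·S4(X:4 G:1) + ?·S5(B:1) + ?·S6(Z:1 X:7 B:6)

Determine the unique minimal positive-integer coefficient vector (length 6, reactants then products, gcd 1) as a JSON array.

Coefficients: [3, 5, 2, 3, 4, 1]

A: 3·6 = 18 | 5·2+2·4+3·0+4·0+1·0 = 18
Z: 3·7 = 21 | 5·4+2·0+3·0+4·0+1·1 = 21
X: 3·8 = 24 | 5·1+2·0+3·4+4·0+1·7 = 24
G: 3·5 = 15 | 5·0+2·6+3·1+4·0+1·0 = 15
B: 3·4 = 12 | 5·0+2·1+3·0+4·1+1·6 = 12
gcd(3,5,2,3,4,1) = 1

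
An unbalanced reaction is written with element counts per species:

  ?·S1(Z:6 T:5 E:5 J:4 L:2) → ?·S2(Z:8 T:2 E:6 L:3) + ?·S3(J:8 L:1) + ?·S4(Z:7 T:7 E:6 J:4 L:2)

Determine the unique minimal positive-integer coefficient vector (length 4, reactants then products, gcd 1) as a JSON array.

Z: 6·6 = 36 | 1·8+1·0+4·7 = 36
T: 6·5 = 30 | 1·2+1·0+4·7 = 30
E: 6·5 = 30 | 1·6+1·0+4·6 = 30
J: 6·4 = 24 | 1·0+1·8+4·4 = 24
L: 6·2 = 12 | 1·3+1·1+4·2 = 12
gcd(6,1,1,4) = 1

Coefficients: [6, 1, 1, 4]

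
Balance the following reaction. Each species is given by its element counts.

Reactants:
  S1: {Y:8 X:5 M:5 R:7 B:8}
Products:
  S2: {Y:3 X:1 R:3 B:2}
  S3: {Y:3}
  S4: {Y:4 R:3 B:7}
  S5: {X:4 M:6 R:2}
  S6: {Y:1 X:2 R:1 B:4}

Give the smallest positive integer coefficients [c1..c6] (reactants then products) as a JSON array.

Coefficients: [6, 6, 4, 4, 5, 2]

Y: 6·8 = 48 | 6·3+4·3+4·4+5·0+2·1 = 48
X: 6·5 = 30 | 6·1+4·0+4·0+5·4+2·2 = 30
M: 6·5 = 30 | 6·0+4·0+4·0+5·6+2·0 = 30
R: 6·7 = 42 | 6·3+4·0+4·3+5·2+2·1 = 42
B: 6·8 = 48 | 6·2+4·0+4·7+5·0+2·4 = 48
gcd(6,6,4,4,5,2) = 1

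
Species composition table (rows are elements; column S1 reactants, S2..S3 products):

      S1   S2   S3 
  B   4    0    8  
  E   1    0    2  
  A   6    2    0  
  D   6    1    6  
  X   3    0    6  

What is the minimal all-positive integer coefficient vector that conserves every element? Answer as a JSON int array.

B: 2·4 = 8 | 6·0+1·8 = 8
E: 2·1 = 2 | 6·0+1·2 = 2
A: 2·6 = 12 | 6·2+1·0 = 12
D: 2·6 = 12 | 6·1+1·6 = 12
X: 2·3 = 6 | 6·0+1·6 = 6
gcd(2,6,1) = 1

Coefficients: [2, 6, 1]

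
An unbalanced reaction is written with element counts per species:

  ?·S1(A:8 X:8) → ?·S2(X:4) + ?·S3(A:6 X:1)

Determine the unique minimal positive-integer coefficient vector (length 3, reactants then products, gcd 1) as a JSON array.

Coefficients: [3, 5, 4]

A: 3·8 = 24 | 5·0+4·6 = 24
X: 3·8 = 24 | 5·4+4·1 = 24
gcd(3,5,4) = 1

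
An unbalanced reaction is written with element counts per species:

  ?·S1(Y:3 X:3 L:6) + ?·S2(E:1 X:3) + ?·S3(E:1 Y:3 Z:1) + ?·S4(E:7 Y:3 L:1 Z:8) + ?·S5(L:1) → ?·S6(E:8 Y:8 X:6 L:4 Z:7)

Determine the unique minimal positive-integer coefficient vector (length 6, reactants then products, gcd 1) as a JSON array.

E: 1·0+5·1+5·1+2·7+4·0 = 24 | 3·8 = 24
Y: 1·3+5·0+5·3+2·3+4·0 = 24 | 3·8 = 24
X: 1·3+5·3+5·0+2·0+4·0 = 18 | 3·6 = 18
L: 1·6+5·0+5·0+2·1+4·1 = 12 | 3·4 = 12
Z: 1·0+5·0+5·1+2·8+4·0 = 21 | 3·7 = 21
gcd(1,5,5,2,4,3) = 1

Coefficients: [1, 5, 5, 2, 4, 3]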